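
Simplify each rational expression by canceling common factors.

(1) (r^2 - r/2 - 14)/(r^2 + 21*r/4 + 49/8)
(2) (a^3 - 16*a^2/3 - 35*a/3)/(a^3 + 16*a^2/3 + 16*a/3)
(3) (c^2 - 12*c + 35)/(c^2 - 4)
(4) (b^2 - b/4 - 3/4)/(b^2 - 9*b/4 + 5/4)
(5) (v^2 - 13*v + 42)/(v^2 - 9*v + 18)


(1) = (4*r - 16)/(4*r + 7)
(2) = (3*a^2 - 16*a - 35)/(3*a^2 + 16*a + 16)
(3) = (c^2 - 12*c + 35)/(c^2 - 4)
(4) = (4*b + 3)/(4*b - 5)
(5) = (v - 7)/(v - 3)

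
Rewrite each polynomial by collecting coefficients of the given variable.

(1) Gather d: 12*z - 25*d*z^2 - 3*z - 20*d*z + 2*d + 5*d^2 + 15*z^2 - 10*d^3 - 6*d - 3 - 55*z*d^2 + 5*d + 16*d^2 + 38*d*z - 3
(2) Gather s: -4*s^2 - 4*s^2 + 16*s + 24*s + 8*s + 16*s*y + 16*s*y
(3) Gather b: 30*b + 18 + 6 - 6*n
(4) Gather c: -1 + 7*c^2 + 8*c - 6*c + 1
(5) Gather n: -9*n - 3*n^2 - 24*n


(1) = -10*d^3 + d^2*(21 - 55*z) + d*(-25*z^2 + 18*z + 1) + 15*z^2 + 9*z - 6
(2) = -8*s^2 + s*(32*y + 48)
(3) = 30*b - 6*n + 24
(4) = 7*c^2 + 2*c
(5) = -3*n^2 - 33*n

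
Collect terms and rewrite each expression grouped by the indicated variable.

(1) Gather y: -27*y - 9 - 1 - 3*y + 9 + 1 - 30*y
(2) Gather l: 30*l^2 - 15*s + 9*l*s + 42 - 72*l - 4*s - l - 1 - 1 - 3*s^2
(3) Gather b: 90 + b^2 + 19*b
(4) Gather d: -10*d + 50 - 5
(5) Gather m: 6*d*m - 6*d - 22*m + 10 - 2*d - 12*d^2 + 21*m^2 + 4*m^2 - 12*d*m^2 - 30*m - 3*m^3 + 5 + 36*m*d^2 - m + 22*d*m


(1) = -60*y
(2) = 30*l^2 + l*(9*s - 73) - 3*s^2 - 19*s + 40
(3) = b^2 + 19*b + 90
(4) = 45 - 10*d
(5) = -12*d^2 - 8*d - 3*m^3 + m^2*(25 - 12*d) + m*(36*d^2 + 28*d - 53) + 15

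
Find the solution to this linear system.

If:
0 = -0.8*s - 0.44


Then:
s = -0.55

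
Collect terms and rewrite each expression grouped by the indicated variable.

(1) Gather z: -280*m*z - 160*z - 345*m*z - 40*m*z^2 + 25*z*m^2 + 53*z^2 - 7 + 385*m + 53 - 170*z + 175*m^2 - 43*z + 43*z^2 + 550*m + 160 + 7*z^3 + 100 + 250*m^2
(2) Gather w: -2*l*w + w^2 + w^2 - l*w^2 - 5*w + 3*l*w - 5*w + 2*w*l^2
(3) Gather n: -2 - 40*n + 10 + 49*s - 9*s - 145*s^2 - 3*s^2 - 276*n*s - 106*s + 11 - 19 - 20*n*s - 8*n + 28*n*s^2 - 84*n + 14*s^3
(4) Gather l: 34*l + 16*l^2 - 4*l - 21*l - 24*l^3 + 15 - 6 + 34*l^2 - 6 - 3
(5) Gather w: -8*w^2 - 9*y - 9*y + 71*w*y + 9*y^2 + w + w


(1) = 425*m^2 + 935*m + 7*z^3 + z^2*(96 - 40*m) + z*(25*m^2 - 625*m - 373) + 306
(2) = w^2*(2 - l) + w*(2*l^2 + l - 10)
(3) = n*(28*s^2 - 296*s - 132) + 14*s^3 - 148*s^2 - 66*s
(4) = -24*l^3 + 50*l^2 + 9*l
(5) = -8*w^2 + w*(71*y + 2) + 9*y^2 - 18*y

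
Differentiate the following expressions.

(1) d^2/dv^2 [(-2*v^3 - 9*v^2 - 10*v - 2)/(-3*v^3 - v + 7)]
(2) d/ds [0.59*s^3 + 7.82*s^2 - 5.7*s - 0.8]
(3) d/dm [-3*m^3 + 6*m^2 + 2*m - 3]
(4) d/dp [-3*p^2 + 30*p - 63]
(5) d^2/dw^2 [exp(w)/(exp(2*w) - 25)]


(1) = 2*(81*v^6 + 252*v^5 + 279*v^4 + 1295*v^3 + 1236*v^2 + 420*v + 513)/(27*v^9 + 27*v^7 - 189*v^6 + 9*v^5 - 126*v^4 + 442*v^3 - 21*v^2 + 147*v - 343)
(2) = 1.77*s^2 + 15.64*s - 5.7
(3) = -9*m^2 + 12*m + 2
(4) = 30 - 6*p
(5) = (exp(4*w) + 150*exp(2*w) + 625)*exp(w)/(exp(6*w) - 75*exp(4*w) + 1875*exp(2*w) - 15625)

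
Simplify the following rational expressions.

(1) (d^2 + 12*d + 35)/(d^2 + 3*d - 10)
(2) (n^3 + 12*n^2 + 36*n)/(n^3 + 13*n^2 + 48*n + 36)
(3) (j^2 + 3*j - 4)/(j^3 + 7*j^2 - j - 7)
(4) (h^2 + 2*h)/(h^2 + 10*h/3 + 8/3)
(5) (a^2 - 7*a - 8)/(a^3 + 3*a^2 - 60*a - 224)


(1) = (d + 7)/(d - 2)
(2) = n/(n + 1)
(3) = (j + 4)/(j^2 + 8*j + 7)
(4) = 3*h/(3*h + 4)
(5) = (a + 1)/(a^2 + 11*a + 28)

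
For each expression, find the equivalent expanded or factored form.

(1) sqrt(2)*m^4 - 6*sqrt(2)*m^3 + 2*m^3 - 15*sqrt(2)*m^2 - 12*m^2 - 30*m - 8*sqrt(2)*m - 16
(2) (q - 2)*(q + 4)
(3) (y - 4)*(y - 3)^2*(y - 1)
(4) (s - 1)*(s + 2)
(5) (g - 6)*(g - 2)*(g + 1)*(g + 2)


(1) = (m - 8)*(m + 1)*(m + sqrt(2))*(sqrt(2)*m + sqrt(2))
(2) = q^2 + 2*q - 8
(3) = y^4 - 11*y^3 + 43*y^2 - 69*y + 36
(4) = s^2 + s - 2
(5) = g^4 - 5*g^3 - 10*g^2 + 20*g + 24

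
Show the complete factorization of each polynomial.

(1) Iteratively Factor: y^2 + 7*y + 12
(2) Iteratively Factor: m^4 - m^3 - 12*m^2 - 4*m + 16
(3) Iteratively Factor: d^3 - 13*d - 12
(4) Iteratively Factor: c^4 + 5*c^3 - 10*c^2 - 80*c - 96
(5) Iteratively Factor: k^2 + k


(1) = (y + 3)*(y + 4)
(2) = (m + 2)*(m^3 - 3*m^2 - 6*m + 8) = (m + 2)^2*(m^2 - 5*m + 4) = (m - 1)*(m + 2)^2*(m - 4)
(3) = (d + 3)*(d^2 - 3*d - 4) = (d + 1)*(d + 3)*(d - 4)
(4) = (c + 4)*(c^3 + c^2 - 14*c - 24) = (c + 3)*(c + 4)*(c^2 - 2*c - 8) = (c - 4)*(c + 3)*(c + 4)*(c + 2)
(5) = (k + 1)*(k)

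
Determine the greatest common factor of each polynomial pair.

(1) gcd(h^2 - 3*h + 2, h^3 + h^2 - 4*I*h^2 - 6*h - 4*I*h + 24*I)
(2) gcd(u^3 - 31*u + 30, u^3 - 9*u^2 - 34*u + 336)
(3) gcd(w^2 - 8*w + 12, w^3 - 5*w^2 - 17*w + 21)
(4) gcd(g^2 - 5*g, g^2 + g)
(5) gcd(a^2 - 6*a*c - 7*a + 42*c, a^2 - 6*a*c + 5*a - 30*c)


(1) = gcd((h - 2)*(h - 1), (h - 2)*(h + 3)*(h - 4*I)) = h - 2
(2) = u + 6
(3) = gcd((w - 6)*(w - 2), (w - 7)*(w - 1)*(w + 3)) = 1
(4) = gcd(g*(g - 5), g*(g + 1)) = g
(5) = a - 6*c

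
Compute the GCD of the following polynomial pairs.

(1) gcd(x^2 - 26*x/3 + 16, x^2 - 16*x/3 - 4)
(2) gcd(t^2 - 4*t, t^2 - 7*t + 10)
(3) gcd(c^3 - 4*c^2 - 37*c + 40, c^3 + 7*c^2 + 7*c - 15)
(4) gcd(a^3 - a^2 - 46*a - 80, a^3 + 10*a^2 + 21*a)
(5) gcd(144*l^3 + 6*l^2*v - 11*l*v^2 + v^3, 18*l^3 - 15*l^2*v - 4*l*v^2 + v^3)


(1) = x - 6
(2) = 1
(3) = c^2 + 4*c - 5
(4) = gcd((a - 8)*(a + 2)*(a + 5), a*(a + 3)*(a + 7)) = 1
(5) = gcd((-8*l + v)*(-6*l + v)*(3*l + v), (-6*l + v)*(-l + v)*(3*l + v)) = -18*l^2 - 3*l*v + v^2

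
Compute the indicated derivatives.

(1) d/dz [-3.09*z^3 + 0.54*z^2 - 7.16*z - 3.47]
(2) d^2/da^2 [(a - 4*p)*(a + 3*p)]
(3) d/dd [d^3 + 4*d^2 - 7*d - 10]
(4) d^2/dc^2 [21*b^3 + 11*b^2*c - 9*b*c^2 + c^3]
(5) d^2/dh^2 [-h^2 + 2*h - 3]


(1) = -9.27*z^2 + 1.08*z - 7.16
(2) = 2
(3) = 3*d^2 + 8*d - 7
(4) = -18*b + 6*c
(5) = -2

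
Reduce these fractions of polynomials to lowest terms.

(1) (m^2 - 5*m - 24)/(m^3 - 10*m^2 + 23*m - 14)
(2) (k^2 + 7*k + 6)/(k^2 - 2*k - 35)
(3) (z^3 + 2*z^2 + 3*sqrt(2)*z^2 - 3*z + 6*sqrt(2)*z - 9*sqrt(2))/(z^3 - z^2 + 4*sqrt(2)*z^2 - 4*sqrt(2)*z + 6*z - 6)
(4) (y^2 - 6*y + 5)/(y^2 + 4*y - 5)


(1) = (m^2 - 5*m - 24)/(m^3 - 10*m^2 + 23*m - 14)
(2) = (k^2 + 7*k + 6)/(k^2 - 2*k - 35)
(3) = (z + 3)/(z + sqrt(2))
(4) = (y - 5)/(y + 5)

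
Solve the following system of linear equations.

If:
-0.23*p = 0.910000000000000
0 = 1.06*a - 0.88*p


Then:
a = -3.28
p = -3.96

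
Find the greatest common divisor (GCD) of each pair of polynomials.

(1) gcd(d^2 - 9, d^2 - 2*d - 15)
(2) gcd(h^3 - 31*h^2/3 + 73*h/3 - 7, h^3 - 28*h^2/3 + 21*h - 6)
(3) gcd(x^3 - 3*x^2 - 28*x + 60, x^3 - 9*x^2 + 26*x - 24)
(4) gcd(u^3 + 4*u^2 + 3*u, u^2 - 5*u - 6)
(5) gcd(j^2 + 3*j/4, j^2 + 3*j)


(1) = d + 3
(2) = gcd((h - 7)*(h - 3)*(h - 1/3), (h - 6)*(h - 3)*(h - 1/3)) = h^2 - 10*h/3 + 1
(3) = x - 2
(4) = u + 1
(5) = gcd(j*(j + 3/4), j*(j + 3)) = j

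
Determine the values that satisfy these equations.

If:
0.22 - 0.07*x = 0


Then:
x = 3.14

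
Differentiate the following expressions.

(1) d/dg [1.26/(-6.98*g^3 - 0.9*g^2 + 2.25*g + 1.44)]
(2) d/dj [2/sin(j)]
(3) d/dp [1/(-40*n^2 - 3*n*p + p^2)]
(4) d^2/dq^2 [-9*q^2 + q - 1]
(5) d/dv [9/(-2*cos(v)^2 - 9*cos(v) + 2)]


(1) = (26.3844*g^2 + 2.268*g - 2.835)/(6.98*g^3 + 0.9*g^2 - 2.25*g - 1.44)^2
(2) = -2*cos(j)/sin(j)^2
(3) = (3*n - 2*p)/(40*n^2 + 3*n*p - p^2)^2
(4) = -18
(5) = -9*(4*cos(v) + 9)*sin(v)/(9*cos(v) + cos(2*v) - 1)^2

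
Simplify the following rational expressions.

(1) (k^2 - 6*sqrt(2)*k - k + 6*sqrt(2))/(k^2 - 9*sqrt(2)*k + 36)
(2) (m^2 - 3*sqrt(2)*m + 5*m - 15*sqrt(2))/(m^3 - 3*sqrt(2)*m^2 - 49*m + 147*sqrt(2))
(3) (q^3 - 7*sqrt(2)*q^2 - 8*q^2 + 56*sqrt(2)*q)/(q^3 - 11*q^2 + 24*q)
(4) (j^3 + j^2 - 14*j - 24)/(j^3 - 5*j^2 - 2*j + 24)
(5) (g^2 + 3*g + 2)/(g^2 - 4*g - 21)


(1) = (k - 1)/(k - 3*sqrt(2))
(2) = (m + 5)/(m^2 - 49)
(3) = (q - 7*sqrt(2))/(q - 3)
(4) = (j + 3)/(j - 3)
(5) = (g^2 + 3*g + 2)/(g^2 - 4*g - 21)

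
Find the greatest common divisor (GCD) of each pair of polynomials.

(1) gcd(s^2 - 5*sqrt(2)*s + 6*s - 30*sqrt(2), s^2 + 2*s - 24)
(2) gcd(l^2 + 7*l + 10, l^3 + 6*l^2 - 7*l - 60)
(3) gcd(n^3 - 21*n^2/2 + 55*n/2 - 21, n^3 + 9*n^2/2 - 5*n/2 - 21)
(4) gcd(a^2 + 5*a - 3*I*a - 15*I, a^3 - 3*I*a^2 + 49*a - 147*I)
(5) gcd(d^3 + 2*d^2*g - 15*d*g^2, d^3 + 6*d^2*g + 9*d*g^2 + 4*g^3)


(1) = gcd((s + 6)*(s - 5*sqrt(2)), (s - 4)*(s + 6)) = s + 6
(2) = gcd((l + 2)*(l + 5), (l - 3)*(l + 4)*(l + 5)) = l + 5
(3) = n - 2
(4) = gcd((a + 5)*(a - 3*I), (a - 7*I)*(a - 3*I)*(a + 7*I)) = a - 3*I
(5) = gcd(d*(d - 3*g)*(d + 5*g), (d + g)^2*(d + 4*g)) = 1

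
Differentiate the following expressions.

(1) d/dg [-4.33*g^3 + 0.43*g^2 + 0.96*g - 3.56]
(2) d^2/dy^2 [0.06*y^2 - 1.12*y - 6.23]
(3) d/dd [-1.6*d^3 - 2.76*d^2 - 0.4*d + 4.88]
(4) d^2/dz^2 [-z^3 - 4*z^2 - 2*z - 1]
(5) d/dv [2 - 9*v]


(1) = -12.99*g^2 + 0.86*g + 0.96
(2) = 0.120000000000000
(3) = -4.8*d^2 - 5.52*d - 0.4
(4) = -6*z - 8
(5) = -9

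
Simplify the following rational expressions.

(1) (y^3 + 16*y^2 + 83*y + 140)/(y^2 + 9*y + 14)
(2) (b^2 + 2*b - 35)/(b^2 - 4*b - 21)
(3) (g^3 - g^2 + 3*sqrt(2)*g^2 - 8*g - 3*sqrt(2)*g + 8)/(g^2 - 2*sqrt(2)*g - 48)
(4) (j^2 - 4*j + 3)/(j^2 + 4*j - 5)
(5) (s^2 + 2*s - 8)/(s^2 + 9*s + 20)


(1) = (y^2 + 9*y + 20)/(y + 2)
(2) = (b^2 + 2*b - 35)/(b^2 - 4*b - 21)
(3) = (g^2 + g*(-sqrt(2) - 1) + sqrt(2))/(g - 6*sqrt(2))
(4) = (j - 3)/(j + 5)
(5) = (s - 2)/(s + 5)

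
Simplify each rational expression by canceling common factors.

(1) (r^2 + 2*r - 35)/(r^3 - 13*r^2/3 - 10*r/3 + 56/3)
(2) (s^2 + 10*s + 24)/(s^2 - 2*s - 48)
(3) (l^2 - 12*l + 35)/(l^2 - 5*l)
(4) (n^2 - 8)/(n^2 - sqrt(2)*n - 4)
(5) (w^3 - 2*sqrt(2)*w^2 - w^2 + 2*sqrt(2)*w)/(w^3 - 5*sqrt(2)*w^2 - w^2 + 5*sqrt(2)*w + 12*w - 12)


(1) = (3*r^2 + 6*r - 105)/(3*r^3 - 13*r^2 - 10*r + 56)
(2) = (s + 4)/(s - 8)
(3) = (l - 7)/l
(4) = (n + 2*sqrt(2))/(n + sqrt(2))
(5) = w/(w - 3*sqrt(2))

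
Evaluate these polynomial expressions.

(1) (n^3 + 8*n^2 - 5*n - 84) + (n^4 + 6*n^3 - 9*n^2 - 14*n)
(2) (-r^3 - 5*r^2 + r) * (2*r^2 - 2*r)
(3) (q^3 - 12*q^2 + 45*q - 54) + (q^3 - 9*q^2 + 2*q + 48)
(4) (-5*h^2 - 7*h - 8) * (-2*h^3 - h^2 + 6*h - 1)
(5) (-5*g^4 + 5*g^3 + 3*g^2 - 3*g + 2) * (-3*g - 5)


(1) = n^4 + 7*n^3 - n^2 - 19*n - 84
(2) = -2*r^5 - 8*r^4 + 12*r^3 - 2*r^2
(3) = 2*q^3 - 21*q^2 + 47*q - 6
(4) = 10*h^5 + 19*h^4 - 7*h^3 - 29*h^2 - 41*h + 8
(5) = 15*g^5 + 10*g^4 - 34*g^3 - 6*g^2 + 9*g - 10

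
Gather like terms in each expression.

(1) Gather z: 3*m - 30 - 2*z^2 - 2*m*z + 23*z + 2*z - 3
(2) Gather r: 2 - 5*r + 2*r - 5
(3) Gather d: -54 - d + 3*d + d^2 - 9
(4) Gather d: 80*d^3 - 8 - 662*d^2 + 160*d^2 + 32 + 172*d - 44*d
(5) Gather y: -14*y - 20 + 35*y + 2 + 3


(1) = 3*m - 2*z^2 + z*(25 - 2*m) - 33
(2) = -3*r - 3
(3) = d^2 + 2*d - 63
(4) = 80*d^3 - 502*d^2 + 128*d + 24
(5) = 21*y - 15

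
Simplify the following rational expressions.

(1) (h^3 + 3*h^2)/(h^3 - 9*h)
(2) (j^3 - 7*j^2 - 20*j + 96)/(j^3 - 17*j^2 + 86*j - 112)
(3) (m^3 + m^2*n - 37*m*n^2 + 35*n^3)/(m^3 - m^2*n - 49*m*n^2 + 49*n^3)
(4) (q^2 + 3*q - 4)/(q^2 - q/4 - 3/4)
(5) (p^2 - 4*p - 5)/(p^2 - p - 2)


(1) = h/(h - 3)
(2) = (j^2 + j - 12)/(j^2 - 9*j + 14)
(3) = (m - 5*n)/(m - 7*n)
(4) = (4*q + 16)/(4*q + 3)
(5) = (p - 5)/(p - 2)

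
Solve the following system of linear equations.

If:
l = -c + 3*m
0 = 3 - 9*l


Then:
c = 3*m - 1/3
l = 1/3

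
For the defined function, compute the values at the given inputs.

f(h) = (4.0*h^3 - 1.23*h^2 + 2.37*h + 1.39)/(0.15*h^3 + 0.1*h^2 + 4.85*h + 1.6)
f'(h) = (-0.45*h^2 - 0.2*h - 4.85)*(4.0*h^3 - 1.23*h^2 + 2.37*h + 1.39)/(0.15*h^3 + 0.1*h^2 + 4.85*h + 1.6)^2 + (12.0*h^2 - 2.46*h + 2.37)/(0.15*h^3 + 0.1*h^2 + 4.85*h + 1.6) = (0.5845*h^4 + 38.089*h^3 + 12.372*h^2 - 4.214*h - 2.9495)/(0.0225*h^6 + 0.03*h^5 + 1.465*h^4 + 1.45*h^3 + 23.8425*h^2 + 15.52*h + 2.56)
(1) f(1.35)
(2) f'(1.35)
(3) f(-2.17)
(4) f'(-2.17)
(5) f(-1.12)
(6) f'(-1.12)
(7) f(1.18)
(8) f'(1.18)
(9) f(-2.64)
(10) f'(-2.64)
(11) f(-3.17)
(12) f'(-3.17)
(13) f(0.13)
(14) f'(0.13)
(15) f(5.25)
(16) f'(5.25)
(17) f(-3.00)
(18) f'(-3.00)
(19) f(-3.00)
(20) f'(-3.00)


(1) = 1.40
(2) = 1.45
(3) = 5.05
(4) = -3.13
(5) = 2.15
(6) = -2.30
(7) = 1.17
(8) = 1.23
(9) = 6.56
(10) = -3.28
(11) = 8.31
(12) = -3.31
(13) = 0.76
(14) = -0.64
(15) = 10.84
(16) = 2.36
(17) = 7.75
(18) = -3.32
(19) = 7.75
(20) = -3.32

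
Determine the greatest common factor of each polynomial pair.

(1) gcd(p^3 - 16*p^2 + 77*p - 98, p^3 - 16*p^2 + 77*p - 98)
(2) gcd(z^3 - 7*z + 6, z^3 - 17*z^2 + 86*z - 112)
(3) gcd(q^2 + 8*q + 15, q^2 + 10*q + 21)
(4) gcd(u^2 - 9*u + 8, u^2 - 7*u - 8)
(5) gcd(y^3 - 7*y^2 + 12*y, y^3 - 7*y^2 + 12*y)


(1) = p^3 - 16*p^2 + 77*p - 98
(2) = gcd((z - 2)*(z - 1)*(z + 3), (z - 8)*(z - 7)*(z - 2)) = z - 2
(3) = q + 3
(4) = u - 8
(5) = y^3 - 7*y^2 + 12*y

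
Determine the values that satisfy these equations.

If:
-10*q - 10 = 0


Then:
q = -1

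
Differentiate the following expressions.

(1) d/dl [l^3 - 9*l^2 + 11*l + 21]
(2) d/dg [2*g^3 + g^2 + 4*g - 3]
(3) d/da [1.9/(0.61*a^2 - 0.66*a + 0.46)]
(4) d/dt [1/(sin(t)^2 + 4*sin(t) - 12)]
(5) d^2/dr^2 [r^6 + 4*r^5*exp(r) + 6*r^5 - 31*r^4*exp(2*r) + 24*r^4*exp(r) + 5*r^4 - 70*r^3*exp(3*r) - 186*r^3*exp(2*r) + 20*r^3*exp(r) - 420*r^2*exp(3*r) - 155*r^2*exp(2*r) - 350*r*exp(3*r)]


(1) = 3*l^2 - 18*l + 11
(2) = 6*g^2 + 2*g + 4
(3) = (1.254 - 2.318*a)/(0.61*a^2 - 0.66*a + 0.46)^2
(4) = -2*(sin(t) + 2)*cos(t)/(sin(t)^2 + 4*sin(t) - 12)^2
(5) = 4*r^5*exp(r) - 124*r^4*exp(2*r) + 64*r^4*exp(r) + 30*r^4 - 630*r^3*exp(3*r) - 1240*r^3*exp(2*r) + 292*r^3*exp(r) + 120*r^3 - 5040*r^2*exp(3*r) - 3224*r^2*exp(2*r) + 408*r^2*exp(r) + 60*r^2 - 8610*r*exp(3*r) - 2356*r*exp(2*r) + 120*r*exp(r) - 2940*exp(3*r) - 310*exp(2*r)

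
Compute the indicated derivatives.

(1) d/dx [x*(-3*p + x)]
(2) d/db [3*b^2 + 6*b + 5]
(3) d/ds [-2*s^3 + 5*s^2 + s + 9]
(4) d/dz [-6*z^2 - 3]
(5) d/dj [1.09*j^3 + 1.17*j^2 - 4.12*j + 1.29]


(1) = -3*p + 2*x
(2) = 6*b + 6
(3) = -6*s^2 + 10*s + 1
(4) = -12*z
(5) = 3.27*j^2 + 2.34*j - 4.12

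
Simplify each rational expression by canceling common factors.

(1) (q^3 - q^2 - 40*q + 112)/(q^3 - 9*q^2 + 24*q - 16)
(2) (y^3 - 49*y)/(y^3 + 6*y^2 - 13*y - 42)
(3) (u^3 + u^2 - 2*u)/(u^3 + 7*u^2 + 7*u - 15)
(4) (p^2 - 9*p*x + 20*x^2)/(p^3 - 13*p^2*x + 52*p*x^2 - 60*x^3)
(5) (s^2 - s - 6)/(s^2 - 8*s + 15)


(1) = (q + 7)/(q - 1)
(2) = (y^2 - 7*y)/(y^2 - y - 6)
(3) = (u^2 + 2*u)/(u^2 + 8*u + 15)
(4) = (p - 4*x)/(p^2 - 8*p*x + 12*x^2)
(5) = (s + 2)/(s - 5)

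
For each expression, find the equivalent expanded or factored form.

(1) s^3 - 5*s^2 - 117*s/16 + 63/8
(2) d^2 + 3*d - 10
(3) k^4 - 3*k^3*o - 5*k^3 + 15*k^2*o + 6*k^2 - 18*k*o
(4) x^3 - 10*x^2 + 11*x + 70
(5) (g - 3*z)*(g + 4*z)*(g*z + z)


(1) = (s - 6)*(s - 3/4)*(s + 7/4)
(2) = (d - 2)*(d + 5)
(3) = k*(k - 3)*(k - 2)*(k - 3*o)
(4) = (x - 7)*(x - 5)*(x + 2)
(5) = g^3*z + g^2*z^2 + g^2*z - 12*g*z^3 + g*z^2 - 12*z^3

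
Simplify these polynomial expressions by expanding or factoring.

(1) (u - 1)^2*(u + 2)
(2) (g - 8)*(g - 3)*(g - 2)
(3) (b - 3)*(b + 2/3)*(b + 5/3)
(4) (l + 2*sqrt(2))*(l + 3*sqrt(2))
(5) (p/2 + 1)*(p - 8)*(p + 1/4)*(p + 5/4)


(1) = u^3 - 3*u + 2
(2) = g^3 - 13*g^2 + 46*g - 48
(3) = b^3 - 2*b^2/3 - 53*b/9 - 10/3
(4) = l^2 + 5*sqrt(2)*l + 12
(5) = p^4/2 - 9*p^3/4 - 395*p^2/32 - 207*p/16 - 5/2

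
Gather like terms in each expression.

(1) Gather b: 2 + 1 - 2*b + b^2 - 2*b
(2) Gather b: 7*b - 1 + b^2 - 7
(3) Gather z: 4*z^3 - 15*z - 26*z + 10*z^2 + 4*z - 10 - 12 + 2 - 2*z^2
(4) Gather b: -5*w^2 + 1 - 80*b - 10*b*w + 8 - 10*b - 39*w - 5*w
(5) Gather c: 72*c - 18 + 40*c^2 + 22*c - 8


(1) = b^2 - 4*b + 3
(2) = b^2 + 7*b - 8
(3) = 4*z^3 + 8*z^2 - 37*z - 20
(4) = b*(-10*w - 90) - 5*w^2 - 44*w + 9
(5) = 40*c^2 + 94*c - 26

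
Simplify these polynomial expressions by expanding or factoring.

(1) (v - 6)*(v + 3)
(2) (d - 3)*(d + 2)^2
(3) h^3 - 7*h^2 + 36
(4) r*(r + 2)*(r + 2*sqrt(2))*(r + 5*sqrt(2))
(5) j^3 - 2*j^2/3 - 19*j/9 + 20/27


(1) = v^2 - 3*v - 18
(2) = d^3 + d^2 - 8*d - 12
(3) = (h - 6)*(h - 3)*(h + 2)
(4) = r^4 + 2*r^3 + 7*sqrt(2)*r^3 + 14*sqrt(2)*r^2 + 20*r^2 + 40*r
(5) = (j - 5/3)*(j - 1/3)*(j + 4/3)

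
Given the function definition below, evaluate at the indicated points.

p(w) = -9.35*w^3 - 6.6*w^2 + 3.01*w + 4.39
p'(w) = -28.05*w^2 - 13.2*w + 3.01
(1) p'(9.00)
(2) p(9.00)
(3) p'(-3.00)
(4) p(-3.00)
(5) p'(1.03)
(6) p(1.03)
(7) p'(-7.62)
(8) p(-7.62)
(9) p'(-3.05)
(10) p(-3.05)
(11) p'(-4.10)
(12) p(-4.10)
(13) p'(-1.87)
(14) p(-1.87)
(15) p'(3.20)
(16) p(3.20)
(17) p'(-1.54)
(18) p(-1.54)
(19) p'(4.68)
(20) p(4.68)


(1) = -2387.84
(2) = -7319.27
(3) = -209.84
(4) = 188.41
(5) = -40.34
(6) = -9.73
(7) = -1525.11
(8) = 3735.14
(9) = -217.67
(10) = 199.10
(11) = -414.39
(12) = 525.51
(13) = -70.39
(14) = 36.82
(15) = -326.46
(16) = -359.94
(17) = -43.19
(18) = 18.25
(19) = -673.13
(20) = -1084.48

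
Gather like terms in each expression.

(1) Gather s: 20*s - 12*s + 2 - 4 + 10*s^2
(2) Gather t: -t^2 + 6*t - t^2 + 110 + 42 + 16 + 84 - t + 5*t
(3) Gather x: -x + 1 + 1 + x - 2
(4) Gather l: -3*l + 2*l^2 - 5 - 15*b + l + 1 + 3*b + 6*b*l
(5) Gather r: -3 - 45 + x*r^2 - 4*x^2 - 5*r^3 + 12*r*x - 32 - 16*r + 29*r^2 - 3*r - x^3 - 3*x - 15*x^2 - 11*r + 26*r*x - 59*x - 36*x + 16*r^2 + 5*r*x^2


(1) = 10*s^2 + 8*s - 2
(2) = -2*t^2 + 10*t + 252
(3) = 0
(4) = -12*b + 2*l^2 + l*(6*b - 2) - 4
(5) = -5*r^3 + r^2*(x + 45) + r*(5*x^2 + 38*x - 30) - x^3 - 19*x^2 - 98*x - 80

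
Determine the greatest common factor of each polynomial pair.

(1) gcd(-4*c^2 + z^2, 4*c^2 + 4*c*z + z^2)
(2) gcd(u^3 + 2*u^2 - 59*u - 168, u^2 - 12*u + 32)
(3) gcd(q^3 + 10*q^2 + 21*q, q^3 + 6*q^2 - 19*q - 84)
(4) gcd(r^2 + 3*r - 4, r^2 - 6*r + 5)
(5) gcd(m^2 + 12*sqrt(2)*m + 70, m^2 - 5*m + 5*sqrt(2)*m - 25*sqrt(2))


(1) = 2*c + z
(2) = gcd((u - 8)*(u + 3)*(u + 7), (u - 8)*(u - 4)) = u - 8
(3) = q^2 + 10*q + 21
(4) = gcd((r - 1)*(r + 4), (r - 5)*(r - 1)) = r - 1
(5) = m + 5*sqrt(2)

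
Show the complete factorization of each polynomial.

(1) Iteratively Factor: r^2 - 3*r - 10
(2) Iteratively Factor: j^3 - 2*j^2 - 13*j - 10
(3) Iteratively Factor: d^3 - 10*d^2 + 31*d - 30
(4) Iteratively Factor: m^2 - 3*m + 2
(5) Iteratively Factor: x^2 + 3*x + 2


(1) = (r - 5)*(r + 2)
(2) = (j - 5)*(j^2 + 3*j + 2) = (j - 5)*(j + 2)*(j + 1)
(3) = (d - 3)*(d^2 - 7*d + 10) = (d - 5)*(d - 3)*(d - 2)
(4) = (m - 1)*(m - 2)
(5) = (x + 1)*(x + 2)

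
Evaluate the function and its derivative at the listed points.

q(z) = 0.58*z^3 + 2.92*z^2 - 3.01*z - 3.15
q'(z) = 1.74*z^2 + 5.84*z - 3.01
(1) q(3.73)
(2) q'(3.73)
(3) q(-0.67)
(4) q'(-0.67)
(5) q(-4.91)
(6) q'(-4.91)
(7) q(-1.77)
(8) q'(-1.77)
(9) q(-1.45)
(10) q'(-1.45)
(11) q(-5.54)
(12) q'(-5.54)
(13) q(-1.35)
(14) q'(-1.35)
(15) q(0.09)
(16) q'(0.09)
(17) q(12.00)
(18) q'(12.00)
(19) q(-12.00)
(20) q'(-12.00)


(1) = 56.35
(2) = 42.98
(3) = 0.00
(4) = -6.14
(5) = 13.37
(6) = 10.26
(7) = 8.11
(8) = -7.90
(9) = 5.59
(10) = -7.82
(11) = 4.53
(12) = 18.04
(13) = 4.81
(14) = -7.72
(15) = -3.40
(16) = -2.47
(17) = 1383.45
(18) = 317.63
(19) = -548.79
(20) = 177.47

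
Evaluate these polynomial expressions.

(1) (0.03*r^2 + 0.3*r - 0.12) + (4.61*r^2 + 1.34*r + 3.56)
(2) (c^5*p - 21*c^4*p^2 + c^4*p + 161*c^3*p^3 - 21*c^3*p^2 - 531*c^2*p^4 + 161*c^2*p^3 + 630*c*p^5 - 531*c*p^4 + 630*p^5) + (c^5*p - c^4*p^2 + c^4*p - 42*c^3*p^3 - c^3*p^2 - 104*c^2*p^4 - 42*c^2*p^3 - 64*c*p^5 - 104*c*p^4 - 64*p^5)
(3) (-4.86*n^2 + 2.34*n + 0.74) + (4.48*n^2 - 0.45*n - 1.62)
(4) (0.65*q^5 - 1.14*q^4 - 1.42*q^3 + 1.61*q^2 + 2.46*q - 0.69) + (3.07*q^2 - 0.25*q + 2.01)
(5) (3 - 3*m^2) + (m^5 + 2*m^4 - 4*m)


(1) = 4.64*r^2 + 1.64*r + 3.44
(2) = 2*c^5*p - 22*c^4*p^2 + 2*c^4*p + 119*c^3*p^3 - 22*c^3*p^2 - 635*c^2*p^4 + 119*c^2*p^3 + 566*c*p^5 - 635*c*p^4 + 566*p^5
(3) = -0.38*n^2 + 1.89*n - 0.88
(4) = 0.65*q^5 - 1.14*q^4 - 1.42*q^3 + 4.68*q^2 + 2.21*q + 1.32
(5) = m^5 + 2*m^4 - 3*m^2 - 4*m + 3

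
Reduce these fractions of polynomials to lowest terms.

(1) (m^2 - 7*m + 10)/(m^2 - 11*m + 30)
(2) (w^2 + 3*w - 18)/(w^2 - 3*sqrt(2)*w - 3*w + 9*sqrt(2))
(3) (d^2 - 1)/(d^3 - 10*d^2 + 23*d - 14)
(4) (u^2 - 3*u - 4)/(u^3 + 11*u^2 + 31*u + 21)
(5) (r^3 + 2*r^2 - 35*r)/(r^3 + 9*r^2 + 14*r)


(1) = (m - 2)/(m - 6)
(2) = (w + 6)/(w - 3*sqrt(2))
(3) = (d + 1)/(d^2 - 9*d + 14)
(4) = (u - 4)/(u^2 + 10*u + 21)
(5) = (r - 5)/(r + 2)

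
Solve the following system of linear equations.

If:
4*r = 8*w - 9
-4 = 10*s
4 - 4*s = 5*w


Then:
r = -1/100
s = -2/5
w = 28/25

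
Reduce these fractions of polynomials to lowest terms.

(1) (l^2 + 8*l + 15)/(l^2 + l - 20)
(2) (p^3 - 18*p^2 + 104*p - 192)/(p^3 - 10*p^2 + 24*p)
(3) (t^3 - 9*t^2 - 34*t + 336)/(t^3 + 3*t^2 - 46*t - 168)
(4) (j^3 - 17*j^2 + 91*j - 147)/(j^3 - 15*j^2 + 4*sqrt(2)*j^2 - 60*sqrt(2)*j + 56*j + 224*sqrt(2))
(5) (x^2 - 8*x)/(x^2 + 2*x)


(1) = (l + 3)/(l - 4)
(2) = (p - 8)/p
(3) = (t - 8)/(t + 4)
(4) = (j^2 - 10*j + 21)/(j^2 + j*(-8 + 4*sqrt(2)) - 32*sqrt(2))
(5) = (x - 8)/(x + 2)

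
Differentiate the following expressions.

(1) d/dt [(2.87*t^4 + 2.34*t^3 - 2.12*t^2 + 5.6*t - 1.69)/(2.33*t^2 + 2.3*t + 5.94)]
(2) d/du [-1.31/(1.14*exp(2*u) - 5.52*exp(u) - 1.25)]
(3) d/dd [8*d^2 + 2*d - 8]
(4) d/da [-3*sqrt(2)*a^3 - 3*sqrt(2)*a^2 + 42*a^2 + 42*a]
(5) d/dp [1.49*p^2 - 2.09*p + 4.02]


(1) = (13.3742*t^5 + 25.2552*t^4 + 78.9552*t^3 + 23.7748*t^2 - 17.3102*t + 37.151)/(5.4289*t^4 + 10.718*t^3 + 32.9704*t^2 + 27.324*t + 35.2836)
(2) = (2.9868*exp(u) - 7.2312)*exp(u)/(-1.14*exp(2*u) + 5.52*exp(u) + 1.25)^2
(3) = 16*d + 2
(4) = -9*sqrt(2)*a^2 - 6*sqrt(2)*a + 84*a + 42
(5) = 2.98*p - 2.09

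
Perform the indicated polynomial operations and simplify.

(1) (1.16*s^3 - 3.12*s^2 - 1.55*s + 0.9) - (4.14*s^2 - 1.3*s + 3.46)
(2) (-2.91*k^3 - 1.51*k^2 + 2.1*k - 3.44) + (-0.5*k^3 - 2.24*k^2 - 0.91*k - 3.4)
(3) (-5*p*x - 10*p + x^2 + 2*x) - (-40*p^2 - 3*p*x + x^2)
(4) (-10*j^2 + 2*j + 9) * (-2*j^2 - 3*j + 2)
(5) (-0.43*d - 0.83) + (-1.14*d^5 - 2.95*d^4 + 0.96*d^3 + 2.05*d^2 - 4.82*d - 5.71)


(1) = 1.16*s^3 - 7.26*s^2 - 0.25*s - 2.56
(2) = -3.41*k^3 - 3.75*k^2 + 1.19*k - 6.84
(3) = 40*p^2 - 2*p*x - 10*p + 2*x
(4) = 20*j^4 + 26*j^3 - 44*j^2 - 23*j + 18
(5) = -1.14*d^5 - 2.95*d^4 + 0.96*d^3 + 2.05*d^2 - 5.25*d - 6.54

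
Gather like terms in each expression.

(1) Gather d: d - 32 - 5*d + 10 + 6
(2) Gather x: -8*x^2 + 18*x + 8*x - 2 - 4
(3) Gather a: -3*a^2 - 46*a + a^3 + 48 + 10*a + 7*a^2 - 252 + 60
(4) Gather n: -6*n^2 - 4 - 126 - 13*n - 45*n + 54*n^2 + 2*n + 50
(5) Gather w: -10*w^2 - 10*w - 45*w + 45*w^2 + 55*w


(1) = -4*d - 16
(2) = -8*x^2 + 26*x - 6
(3) = a^3 + 4*a^2 - 36*a - 144
(4) = 48*n^2 - 56*n - 80
(5) = 35*w^2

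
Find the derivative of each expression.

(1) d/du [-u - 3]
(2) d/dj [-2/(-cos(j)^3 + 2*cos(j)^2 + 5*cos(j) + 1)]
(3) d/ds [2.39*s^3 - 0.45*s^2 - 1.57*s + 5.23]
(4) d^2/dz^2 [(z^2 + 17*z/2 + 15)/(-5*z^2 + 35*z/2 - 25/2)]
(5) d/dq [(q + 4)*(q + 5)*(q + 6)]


(1) = -1
(2) = 2*(3*cos(j)^2 - 4*cos(j) - 5)*sin(j)/(-cos(j)^3 + 2*cos(j)^2 + 5*cos(j) + 1)^2
(3) = 7.17*s^2 - 0.9*s - 1.57
(4) = 6*(-32*z^3 - 100*z^2 + 590*z - 605)/(5*(8*z^6 - 84*z^5 + 354*z^4 - 763*z^3 + 885*z^2 - 525*z + 125))
(5) = 3*q^2 + 30*q + 74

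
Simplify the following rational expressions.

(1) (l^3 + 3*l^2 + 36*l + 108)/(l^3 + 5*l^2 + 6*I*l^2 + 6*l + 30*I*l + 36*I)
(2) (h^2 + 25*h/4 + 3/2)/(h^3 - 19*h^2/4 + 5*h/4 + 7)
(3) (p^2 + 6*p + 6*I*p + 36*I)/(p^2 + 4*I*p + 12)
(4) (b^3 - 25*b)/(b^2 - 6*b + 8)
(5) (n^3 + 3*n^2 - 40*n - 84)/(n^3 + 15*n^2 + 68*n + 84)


(1) = (l - 6*I)/(l + 2)
(2) = (4*h^2 + 25*h + 6)/(4*h^3 - 19*h^2 + 5*h + 28)
(3) = (p + 6)/(p - 2*I)
(4) = (b^3 - 25*b)/(b^2 - 6*b + 8)
(5) = (n - 6)/(n + 6)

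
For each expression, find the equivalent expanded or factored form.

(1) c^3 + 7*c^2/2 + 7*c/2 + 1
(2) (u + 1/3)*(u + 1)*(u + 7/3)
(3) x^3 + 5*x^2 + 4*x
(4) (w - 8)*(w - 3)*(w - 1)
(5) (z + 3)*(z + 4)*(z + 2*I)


(1) = (c + 1/2)*(c + 1)*(c + 2)
(2) = u^3 + 11*u^2/3 + 31*u/9 + 7/9
(3) = x*(x + 1)*(x + 4)
(4) = w^3 - 12*w^2 + 35*w - 24
(5) = z^3 + 7*z^2 + 2*I*z^2 + 12*z + 14*I*z + 24*I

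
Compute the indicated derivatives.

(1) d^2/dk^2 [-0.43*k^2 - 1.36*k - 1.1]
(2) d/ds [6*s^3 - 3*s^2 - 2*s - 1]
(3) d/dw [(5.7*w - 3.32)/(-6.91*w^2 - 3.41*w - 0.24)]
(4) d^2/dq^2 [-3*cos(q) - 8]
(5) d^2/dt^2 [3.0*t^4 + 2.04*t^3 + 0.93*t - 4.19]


(1) = -0.860000000000000
(2) = 18*s^2 - 6*s - 2
(3) = (39.387*w^2 - 45.8824*w - 12.6892)/(47.7481*w^4 + 47.1262*w^3 + 14.9449*w^2 + 1.6368*w + 0.0576)
(4) = 3*cos(q)
(5) = t*(36.0*t + 12.24)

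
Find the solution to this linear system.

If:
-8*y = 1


Then:
y = -1/8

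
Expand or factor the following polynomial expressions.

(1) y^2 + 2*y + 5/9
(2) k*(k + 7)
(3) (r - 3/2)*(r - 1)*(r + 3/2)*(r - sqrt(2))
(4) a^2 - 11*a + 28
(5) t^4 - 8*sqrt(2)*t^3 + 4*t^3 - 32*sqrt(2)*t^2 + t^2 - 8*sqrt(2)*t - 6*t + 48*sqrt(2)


(1) = (y + 1/3)*(y + 5/3)
(2) = k^2 + 7*k
(3) = r^4 - sqrt(2)*r^3 - r^3 - 9*r^2/4 + sqrt(2)*r^2 + 9*r/4 + 9*sqrt(2)*r/4 - 9*sqrt(2)/4
(4) = (a - 7)*(a - 4)
(5) = (t - 1)*(t + 2)*(t + 3)*(t - 8*sqrt(2))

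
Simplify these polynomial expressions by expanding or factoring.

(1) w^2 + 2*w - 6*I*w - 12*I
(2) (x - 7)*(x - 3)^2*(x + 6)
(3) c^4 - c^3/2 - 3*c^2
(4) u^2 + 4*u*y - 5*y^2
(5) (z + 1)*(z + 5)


(1) = (w + 2)*(w - 6*I)
(2) = x^4 - 7*x^3 - 27*x^2 + 243*x - 378
(3) = c^2*(c - 2)*(c + 3/2)
(4) = (u - y)*(u + 5*y)
(5) = z^2 + 6*z + 5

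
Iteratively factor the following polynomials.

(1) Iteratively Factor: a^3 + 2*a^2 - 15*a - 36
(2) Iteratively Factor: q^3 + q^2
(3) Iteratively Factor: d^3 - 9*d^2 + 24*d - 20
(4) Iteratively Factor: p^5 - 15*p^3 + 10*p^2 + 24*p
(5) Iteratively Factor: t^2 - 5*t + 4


(1) = (a + 3)*(a^2 - a - 12) = (a + 3)^2*(a - 4)
(2) = (q)*(q^2 + q) = q*(q + 1)*(q)
(3) = (d - 2)*(d^2 - 7*d + 10) = (d - 2)^2*(d - 5)
(4) = (p)*(p^4 - 15*p^2 + 10*p + 24) = p*(p - 3)*(p^3 + 3*p^2 - 6*p - 8) = p*(p - 3)*(p + 4)*(p^2 - p - 2) = p*(p - 3)*(p + 1)*(p + 4)*(p - 2)
(5) = (t - 4)*(t - 1)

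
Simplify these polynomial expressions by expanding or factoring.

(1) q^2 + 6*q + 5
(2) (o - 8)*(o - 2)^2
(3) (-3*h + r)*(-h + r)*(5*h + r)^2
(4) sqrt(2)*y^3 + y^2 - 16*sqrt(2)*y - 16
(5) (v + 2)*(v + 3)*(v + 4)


(1) = (q + 1)*(q + 5)
(2) = o^3 - 12*o^2 + 36*o - 32
(3) = 75*h^4 - 70*h^3*r - 12*h^2*r^2 + 6*h*r^3 + r^4
(4) = (y - 4)*(y + 4)*(sqrt(2)*y + 1)
(5) = v^3 + 9*v^2 + 26*v + 24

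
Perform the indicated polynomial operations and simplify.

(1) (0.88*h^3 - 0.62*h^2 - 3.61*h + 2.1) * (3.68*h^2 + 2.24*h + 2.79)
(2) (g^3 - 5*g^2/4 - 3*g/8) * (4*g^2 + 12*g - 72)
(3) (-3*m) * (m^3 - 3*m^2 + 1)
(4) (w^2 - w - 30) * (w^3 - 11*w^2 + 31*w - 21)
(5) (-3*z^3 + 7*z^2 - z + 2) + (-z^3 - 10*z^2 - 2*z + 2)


(1) = 3.2384*h^5 - 0.3104*h^4 - 12.2184*h^3 - 2.0882*h^2 - 5.3679*h + 5.859
(2) = 4*g^5 + 7*g^4 - 177*g^3/2 + 171*g^2/2 + 27*g
(3) = -3*m^4 + 9*m^3 - 3*m
(4) = w^5 - 12*w^4 + 12*w^3 + 278*w^2 - 909*w + 630
(5) = -4*z^3 - 3*z^2 - 3*z + 4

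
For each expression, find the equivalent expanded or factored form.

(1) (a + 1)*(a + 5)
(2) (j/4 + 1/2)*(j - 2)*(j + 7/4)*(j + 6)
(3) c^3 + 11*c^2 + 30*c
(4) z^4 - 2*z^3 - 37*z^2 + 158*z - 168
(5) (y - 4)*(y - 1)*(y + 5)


(1) = a^2 + 6*a + 5
(2) = j^4/4 + 31*j^3/16 + 13*j^2/8 - 31*j/4 - 21/2
(3) = c*(c + 5)*(c + 6)
(4) = (z - 4)*(z - 3)*(z - 2)*(z + 7)
(5) = y^3 - 21*y + 20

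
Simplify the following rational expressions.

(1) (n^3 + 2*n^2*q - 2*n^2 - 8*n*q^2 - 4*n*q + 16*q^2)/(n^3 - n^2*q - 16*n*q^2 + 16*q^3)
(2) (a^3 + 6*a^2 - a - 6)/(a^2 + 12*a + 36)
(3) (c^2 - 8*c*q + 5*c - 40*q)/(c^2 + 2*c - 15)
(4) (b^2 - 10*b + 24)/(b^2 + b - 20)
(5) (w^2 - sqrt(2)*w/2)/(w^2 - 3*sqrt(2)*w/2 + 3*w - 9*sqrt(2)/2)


(1) = (n^2 - 2*n*q - 2*n + 4*q)/(n^2 - 5*n*q + 4*q^2)
(2) = (a^2 - 1)/(a + 6)
(3) = (c - 8*q)/(c - 3)
(4) = (b - 6)/(b + 5)
(5) = (4*w^2 - 2*sqrt(2)*w)/(4*w^2 + w*(12 - 6*sqrt(2)) - 18*sqrt(2))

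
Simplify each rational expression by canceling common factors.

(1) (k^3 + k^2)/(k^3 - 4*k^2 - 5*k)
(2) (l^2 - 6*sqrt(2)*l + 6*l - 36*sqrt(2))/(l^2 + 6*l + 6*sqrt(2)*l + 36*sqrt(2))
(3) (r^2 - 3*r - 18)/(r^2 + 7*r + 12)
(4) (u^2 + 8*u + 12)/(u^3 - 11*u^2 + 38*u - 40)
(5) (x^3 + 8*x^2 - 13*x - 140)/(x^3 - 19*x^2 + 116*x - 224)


(1) = k/(k - 5)
(2) = (l - 6*sqrt(2))/(l + 6*sqrt(2))
(3) = (r - 6)/(r + 4)
(4) = (u^2 + 8*u + 12)/(u^3 - 11*u^2 + 38*u - 40)
(5) = (x^2 + 12*x + 35)/(x^2 - 15*x + 56)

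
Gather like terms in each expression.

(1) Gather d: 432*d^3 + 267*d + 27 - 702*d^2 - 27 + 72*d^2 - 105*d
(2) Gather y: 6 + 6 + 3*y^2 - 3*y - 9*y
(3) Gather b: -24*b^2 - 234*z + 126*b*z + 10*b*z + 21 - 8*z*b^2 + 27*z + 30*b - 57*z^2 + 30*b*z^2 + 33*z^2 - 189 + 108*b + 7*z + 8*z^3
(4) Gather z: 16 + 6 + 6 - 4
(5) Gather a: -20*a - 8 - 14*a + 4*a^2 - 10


(1) = 432*d^3 - 630*d^2 + 162*d
(2) = 3*y^2 - 12*y + 12
(3) = b^2*(-8*z - 24) + b*(30*z^2 + 136*z + 138) + 8*z^3 - 24*z^2 - 200*z - 168
(4) = 24
(5) = 4*a^2 - 34*a - 18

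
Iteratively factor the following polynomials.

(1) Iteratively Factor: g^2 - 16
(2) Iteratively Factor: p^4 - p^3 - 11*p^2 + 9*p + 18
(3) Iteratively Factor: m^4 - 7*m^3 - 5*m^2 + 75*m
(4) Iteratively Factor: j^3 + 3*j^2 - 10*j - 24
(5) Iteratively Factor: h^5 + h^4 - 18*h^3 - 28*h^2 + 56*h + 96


(1) = (g - 4)*(g + 4)
(2) = (p + 1)*(p^3 - 2*p^2 - 9*p + 18) = (p - 2)*(p + 1)*(p^2 - 9) = (p - 2)*(p + 1)*(p + 3)*(p - 3)
(3) = (m - 5)*(m^3 - 2*m^2 - 15*m) = m*(m - 5)*(m^2 - 2*m - 15) = m*(m - 5)^2*(m + 3)
(4) = (j - 3)*(j^2 + 6*j + 8) = (j - 3)*(j + 4)*(j + 2)
(5) = (h + 3)*(h^4 - 2*h^3 - 12*h^2 + 8*h + 32) = (h + 2)*(h + 3)*(h^3 - 4*h^2 - 4*h + 16) = (h - 2)*(h + 2)*(h + 3)*(h^2 - 2*h - 8) = (h - 2)*(h + 2)^2*(h + 3)*(h - 4)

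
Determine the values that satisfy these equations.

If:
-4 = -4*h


Then:
h = 1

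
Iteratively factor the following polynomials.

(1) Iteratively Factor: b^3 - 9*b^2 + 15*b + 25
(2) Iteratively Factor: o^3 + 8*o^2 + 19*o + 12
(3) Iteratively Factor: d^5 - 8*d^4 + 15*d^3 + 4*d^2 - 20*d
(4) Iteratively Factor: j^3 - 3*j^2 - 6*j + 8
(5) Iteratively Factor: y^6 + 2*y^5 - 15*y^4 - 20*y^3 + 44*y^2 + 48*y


(1) = (b - 5)*(b^2 - 4*b - 5) = (b - 5)*(b + 1)*(b - 5)
(2) = (o + 3)*(o^2 + 5*o + 4) = (o + 3)*(o + 4)*(o + 1)
(3) = (d + 1)*(d^4 - 9*d^3 + 24*d^2 - 20*d) = (d - 5)*(d + 1)*(d^3 - 4*d^2 + 4*d) = (d - 5)*(d - 2)*(d + 1)*(d^2 - 2*d) = d*(d - 5)*(d - 2)*(d + 1)*(d - 2)
(4) = (j - 1)*(j^2 - 2*j - 8) = (j - 4)*(j - 1)*(j + 2)
(5) = (y - 2)*(y^5 + 4*y^4 - 7*y^3 - 34*y^2 - 24*y) = (y - 3)*(y - 2)*(y^4 + 7*y^3 + 14*y^2 + 8*y) = (y - 3)*(y - 2)*(y + 1)*(y^3 + 6*y^2 + 8*y) = (y - 3)*(y - 2)*(y + 1)*(y + 4)*(y^2 + 2*y) = (y - 3)*(y - 2)*(y + 1)*(y + 2)*(y + 4)*(y)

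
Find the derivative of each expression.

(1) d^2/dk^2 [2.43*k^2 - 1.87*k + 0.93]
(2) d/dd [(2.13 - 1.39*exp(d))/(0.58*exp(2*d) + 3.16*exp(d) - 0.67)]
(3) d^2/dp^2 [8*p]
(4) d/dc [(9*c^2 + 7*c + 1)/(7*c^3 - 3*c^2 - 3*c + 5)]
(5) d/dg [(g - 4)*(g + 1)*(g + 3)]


(1) = 4.86000000000000
(2) = (0.8062*exp(2*d) - 2.4708*exp(d) - 5.7995)*exp(d)/(0.3364*exp(4*d) + 3.6656*exp(3*d) + 9.2084*exp(2*d) - 4.2344*exp(d) + 0.4489)
(3) = 0
(4) = (-63*c^4 - 98*c^3 - 27*c^2 + 96*c + 38)/(49*c^6 - 42*c^5 - 33*c^4 + 88*c^3 - 21*c^2 - 30*c + 25)
(5) = 3*g^2 - 13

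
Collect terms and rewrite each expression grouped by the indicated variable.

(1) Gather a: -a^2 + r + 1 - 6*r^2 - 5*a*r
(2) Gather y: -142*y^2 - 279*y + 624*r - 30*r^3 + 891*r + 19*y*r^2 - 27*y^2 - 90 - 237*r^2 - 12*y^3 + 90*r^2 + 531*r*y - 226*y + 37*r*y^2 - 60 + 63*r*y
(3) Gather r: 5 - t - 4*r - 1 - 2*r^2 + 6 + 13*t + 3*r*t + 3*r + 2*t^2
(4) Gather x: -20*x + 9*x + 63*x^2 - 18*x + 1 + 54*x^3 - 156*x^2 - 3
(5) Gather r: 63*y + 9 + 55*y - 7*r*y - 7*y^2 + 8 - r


(1) = -a^2 - 5*a*r - 6*r^2 + r + 1
(2) = -30*r^3 - 147*r^2 + 1515*r - 12*y^3 + y^2*(37*r - 169) + y*(19*r^2 + 594*r - 505) - 150
(3) = -2*r^2 + r*(3*t - 1) + 2*t^2 + 12*t + 10
(4) = 54*x^3 - 93*x^2 - 29*x - 2
(5) = r*(-7*y - 1) - 7*y^2 + 118*y + 17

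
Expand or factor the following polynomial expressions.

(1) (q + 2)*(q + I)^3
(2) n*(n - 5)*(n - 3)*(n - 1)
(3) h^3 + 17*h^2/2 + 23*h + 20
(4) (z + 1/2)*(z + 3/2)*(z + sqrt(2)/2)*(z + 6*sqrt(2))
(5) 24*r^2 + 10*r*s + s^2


(1) = q^4 + 2*q^3 + 3*I*q^3 - 3*q^2 + 6*I*q^2 - 6*q - I*q - 2*I
(2) = n^4 - 9*n^3 + 23*n^2 - 15*n
(3) = (h + 2)*(h + 5/2)*(h + 4)
(4) = z^4 + 2*z^3 + 13*sqrt(2)*z^3/2 + 27*z^2/4 + 13*sqrt(2)*z^2 + 39*sqrt(2)*z/8 + 12*z + 9/2
(5) = (4*r + s)*(6*r + s)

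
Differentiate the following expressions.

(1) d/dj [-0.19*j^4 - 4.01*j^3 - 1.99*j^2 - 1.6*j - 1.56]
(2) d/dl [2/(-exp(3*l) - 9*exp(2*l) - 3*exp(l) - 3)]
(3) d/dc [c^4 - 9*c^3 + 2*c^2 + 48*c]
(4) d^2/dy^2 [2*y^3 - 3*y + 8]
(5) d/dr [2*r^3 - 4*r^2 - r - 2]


(1) = -0.76*j^3 - 12.03*j^2 - 3.98*j - 1.6
(2) = 6*(exp(2*l) + 6*exp(l) + 1)*exp(l)/(exp(3*l) + 9*exp(2*l) + 3*exp(l) + 3)^2
(3) = 4*c^3 - 27*c^2 + 4*c + 48
(4) = 12*y
(5) = 6*r^2 - 8*r - 1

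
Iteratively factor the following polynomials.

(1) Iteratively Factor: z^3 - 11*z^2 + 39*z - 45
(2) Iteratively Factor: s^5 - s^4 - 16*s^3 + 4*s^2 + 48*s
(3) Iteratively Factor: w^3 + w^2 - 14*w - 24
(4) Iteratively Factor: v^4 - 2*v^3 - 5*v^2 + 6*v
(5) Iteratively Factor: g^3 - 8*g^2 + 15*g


(1) = (z - 5)*(z^2 - 6*z + 9) = (z - 5)*(z - 3)*(z - 3)
(2) = (s)*(s^4 - s^3 - 16*s^2 + 4*s + 48) = s*(s + 3)*(s^3 - 4*s^2 - 4*s + 16) = s*(s + 2)*(s + 3)*(s^2 - 6*s + 8) = s*(s - 4)*(s + 2)*(s + 3)*(s - 2)
(3) = (w + 2)*(w^2 - w - 12) = (w + 2)*(w + 3)*(w - 4)
(4) = (v - 3)*(v^3 + v^2 - 2*v) = v*(v - 3)*(v^2 + v - 2) = v*(v - 3)*(v - 1)*(v + 2)
(5) = (g - 5)*(g^2 - 3*g) = (g - 5)*(g - 3)*(g)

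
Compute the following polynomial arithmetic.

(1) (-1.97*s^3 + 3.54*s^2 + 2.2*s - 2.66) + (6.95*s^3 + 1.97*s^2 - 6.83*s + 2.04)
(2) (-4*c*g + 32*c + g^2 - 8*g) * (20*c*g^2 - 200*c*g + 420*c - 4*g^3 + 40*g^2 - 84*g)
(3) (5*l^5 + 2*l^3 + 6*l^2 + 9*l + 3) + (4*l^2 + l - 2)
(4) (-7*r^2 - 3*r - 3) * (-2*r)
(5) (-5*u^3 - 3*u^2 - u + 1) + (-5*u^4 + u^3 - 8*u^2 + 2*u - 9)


(1) = 4.98*s^3 + 5.51*s^2 - 4.63*s - 0.62
(2) = -80*c^2*g^3 + 1440*c^2*g^2 - 8080*c^2*g + 13440*c^2 + 36*c*g^4 - 648*c*g^3 + 3636*c*g^2 - 6048*c*g - 4*g^5 + 72*g^4 - 404*g^3 + 672*g^2
(3) = 5*l^5 + 2*l^3 + 10*l^2 + 10*l + 1
(4) = 14*r^3 + 6*r^2 + 6*r
(5) = -5*u^4 - 4*u^3 - 11*u^2 + u - 8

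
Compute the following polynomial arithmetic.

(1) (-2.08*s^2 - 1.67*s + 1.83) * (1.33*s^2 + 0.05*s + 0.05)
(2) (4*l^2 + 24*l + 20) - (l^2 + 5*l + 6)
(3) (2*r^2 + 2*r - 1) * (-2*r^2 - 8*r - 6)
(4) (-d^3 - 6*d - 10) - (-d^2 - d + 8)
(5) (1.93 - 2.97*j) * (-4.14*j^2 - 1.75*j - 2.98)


(1) = -2.7664*s^4 - 2.3251*s^3 + 2.2464*s^2 + 0.008*s + 0.0915
(2) = 3*l^2 + 19*l + 14
(3) = -4*r^4 - 20*r^3 - 26*r^2 - 4*r + 6
(4) = -d^3 + d^2 - 5*d - 18
(5) = 12.2958*j^3 - 2.7927*j^2 + 5.4731*j - 5.7514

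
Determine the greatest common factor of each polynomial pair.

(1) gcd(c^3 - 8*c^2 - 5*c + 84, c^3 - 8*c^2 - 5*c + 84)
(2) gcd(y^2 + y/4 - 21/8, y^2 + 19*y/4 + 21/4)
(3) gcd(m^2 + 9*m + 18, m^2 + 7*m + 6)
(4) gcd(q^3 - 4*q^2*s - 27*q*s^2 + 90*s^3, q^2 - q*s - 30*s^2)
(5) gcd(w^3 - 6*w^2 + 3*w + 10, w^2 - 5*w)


(1) = c^3 - 8*c^2 - 5*c + 84
(2) = gcd((y - 3/2)*(y + 7/4), (y + 7/4)*(y + 3)) = y + 7/4
(3) = m + 6
(4) = gcd((q - 6*s)*(q - 3*s)*(q + 5*s), (q - 6*s)*(q + 5*s)) = q^2 - q*s - 30*s^2
(5) = w - 5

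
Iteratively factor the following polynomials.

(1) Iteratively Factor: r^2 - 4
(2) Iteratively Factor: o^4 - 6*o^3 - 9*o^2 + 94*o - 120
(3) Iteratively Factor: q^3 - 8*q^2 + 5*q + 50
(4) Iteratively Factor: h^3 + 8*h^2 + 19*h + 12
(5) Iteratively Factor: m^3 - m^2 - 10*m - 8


(1) = (r + 2)*(r - 2)
(2) = (o - 3)*(o^3 - 3*o^2 - 18*o + 40) = (o - 5)*(o - 3)*(o^2 + 2*o - 8) = (o - 5)*(o - 3)*(o + 4)*(o - 2)
(3) = (q + 2)*(q^2 - 10*q + 25) = (q - 5)*(q + 2)*(q - 5)
(4) = (h + 3)*(h^2 + 5*h + 4) = (h + 1)*(h + 3)*(h + 4)
(5) = (m + 2)*(m^2 - 3*m - 4) = (m + 1)*(m + 2)*(m - 4)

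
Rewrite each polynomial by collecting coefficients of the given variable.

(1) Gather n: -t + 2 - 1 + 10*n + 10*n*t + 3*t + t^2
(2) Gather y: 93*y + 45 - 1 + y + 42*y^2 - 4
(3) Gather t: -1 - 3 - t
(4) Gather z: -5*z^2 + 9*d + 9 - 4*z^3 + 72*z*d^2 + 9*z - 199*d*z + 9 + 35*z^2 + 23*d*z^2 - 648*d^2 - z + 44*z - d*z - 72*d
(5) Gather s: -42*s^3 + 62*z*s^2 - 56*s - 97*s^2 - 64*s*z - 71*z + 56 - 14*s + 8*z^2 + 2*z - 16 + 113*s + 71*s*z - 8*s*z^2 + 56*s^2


(1) = n*(10*t + 10) + t^2 + 2*t + 1
(2) = 42*y^2 + 94*y + 40
(3) = -t - 4
(4) = -648*d^2 - 63*d - 4*z^3 + z^2*(23*d + 30) + z*(72*d^2 - 200*d + 52) + 18
(5) = -42*s^3 + s^2*(62*z - 41) + s*(-8*z^2 + 7*z + 43) + 8*z^2 - 69*z + 40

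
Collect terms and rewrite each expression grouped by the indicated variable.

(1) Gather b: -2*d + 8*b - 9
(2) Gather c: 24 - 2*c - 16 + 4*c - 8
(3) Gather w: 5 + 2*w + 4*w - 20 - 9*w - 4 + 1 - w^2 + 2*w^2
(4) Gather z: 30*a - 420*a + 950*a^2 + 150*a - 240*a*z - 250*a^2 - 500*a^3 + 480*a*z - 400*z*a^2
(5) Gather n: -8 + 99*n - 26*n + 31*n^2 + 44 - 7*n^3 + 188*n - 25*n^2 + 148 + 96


(1) = 8*b - 2*d - 9
(2) = 2*c
(3) = w^2 - 3*w - 18
(4) = -500*a^3 + 700*a^2 - 240*a + z*(-400*a^2 + 240*a)
(5) = -7*n^3 + 6*n^2 + 261*n + 280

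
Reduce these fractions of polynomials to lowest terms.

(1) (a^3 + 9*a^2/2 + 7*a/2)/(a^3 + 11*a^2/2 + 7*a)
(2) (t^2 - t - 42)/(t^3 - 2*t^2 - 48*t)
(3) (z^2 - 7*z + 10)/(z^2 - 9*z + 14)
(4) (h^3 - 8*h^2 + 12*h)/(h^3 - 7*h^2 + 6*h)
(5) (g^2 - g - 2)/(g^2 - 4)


(1) = (a + 1)/(a + 2)
(2) = (t - 7)/(t^2 - 8*t)
(3) = (z - 5)/(z - 7)
(4) = (h - 2)/(h - 1)
(5) = (g + 1)/(g + 2)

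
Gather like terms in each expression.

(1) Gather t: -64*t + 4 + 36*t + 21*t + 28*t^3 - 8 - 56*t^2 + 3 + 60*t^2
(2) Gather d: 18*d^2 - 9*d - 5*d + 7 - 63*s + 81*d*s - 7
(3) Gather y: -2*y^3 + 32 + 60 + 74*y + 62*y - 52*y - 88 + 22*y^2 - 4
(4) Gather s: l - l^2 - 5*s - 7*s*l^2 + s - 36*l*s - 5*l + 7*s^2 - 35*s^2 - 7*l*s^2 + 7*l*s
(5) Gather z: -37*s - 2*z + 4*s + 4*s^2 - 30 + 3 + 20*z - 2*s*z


(1) = 28*t^3 + 4*t^2 - 7*t - 1
(2) = 18*d^2 + d*(81*s - 14) - 63*s
(3) = -2*y^3 + 22*y^2 + 84*y
(4) = -l^2 - 4*l + s^2*(-7*l - 28) + s*(-7*l^2 - 29*l - 4)
(5) = 4*s^2 - 33*s + z*(18 - 2*s) - 27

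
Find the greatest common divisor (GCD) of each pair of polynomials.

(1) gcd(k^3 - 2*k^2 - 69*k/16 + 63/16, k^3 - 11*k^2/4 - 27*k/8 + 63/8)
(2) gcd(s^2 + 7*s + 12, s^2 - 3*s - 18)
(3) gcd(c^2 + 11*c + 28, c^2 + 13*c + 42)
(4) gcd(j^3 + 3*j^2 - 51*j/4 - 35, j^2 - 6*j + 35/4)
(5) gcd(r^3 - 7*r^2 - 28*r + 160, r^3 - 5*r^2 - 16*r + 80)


(1) = k^2 - 5*k/4 - 21/4
(2) = s + 3
(3) = c + 7
(4) = gcd((j - 7/2)*(j + 5/2)*(j + 4), (j - 7/2)*(j - 5/2)) = j - 7/2
(5) = r - 4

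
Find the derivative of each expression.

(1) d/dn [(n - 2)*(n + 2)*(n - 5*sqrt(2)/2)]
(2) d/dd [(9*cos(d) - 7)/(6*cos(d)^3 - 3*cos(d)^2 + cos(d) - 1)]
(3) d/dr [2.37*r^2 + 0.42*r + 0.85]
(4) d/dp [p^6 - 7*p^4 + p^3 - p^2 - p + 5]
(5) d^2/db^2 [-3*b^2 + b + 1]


(1) = 3*n^2 - 5*sqrt(2)*n - 4
(2) = (108*cos(d)^3 - 153*cos(d)^2 + 42*cos(d) + 2)*sin(d)/(6*cos(d)^3 - 3*cos(d)^2 + cos(d) - 1)^2
(3) = 4.74*r + 0.42
(4) = 6*p^5 - 28*p^3 + 3*p^2 - 2*p - 1
(5) = -6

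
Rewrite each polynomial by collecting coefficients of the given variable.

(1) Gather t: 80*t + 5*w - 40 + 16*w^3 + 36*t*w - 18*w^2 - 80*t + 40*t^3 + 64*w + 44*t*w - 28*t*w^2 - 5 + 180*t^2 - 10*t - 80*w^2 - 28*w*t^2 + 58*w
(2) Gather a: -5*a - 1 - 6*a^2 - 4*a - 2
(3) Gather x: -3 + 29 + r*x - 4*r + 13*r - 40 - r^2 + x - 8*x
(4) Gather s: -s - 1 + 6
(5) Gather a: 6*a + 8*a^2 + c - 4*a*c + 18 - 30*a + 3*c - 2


(1) = 40*t^3 + t^2*(180 - 28*w) + t*(-28*w^2 + 80*w - 10) + 16*w^3 - 98*w^2 + 127*w - 45
(2) = -6*a^2 - 9*a - 3
(3) = -r^2 + 9*r + x*(r - 7) - 14
(4) = 5 - s
(5) = 8*a^2 + a*(-4*c - 24) + 4*c + 16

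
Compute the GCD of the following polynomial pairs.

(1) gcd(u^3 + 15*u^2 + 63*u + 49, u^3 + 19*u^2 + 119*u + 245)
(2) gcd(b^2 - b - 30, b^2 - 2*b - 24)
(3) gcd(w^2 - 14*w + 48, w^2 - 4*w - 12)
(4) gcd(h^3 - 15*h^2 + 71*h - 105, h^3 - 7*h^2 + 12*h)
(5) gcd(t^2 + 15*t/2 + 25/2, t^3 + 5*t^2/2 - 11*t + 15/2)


(1) = u^2 + 14*u + 49
(2) = gcd((b - 6)*(b + 5), (b - 6)*(b + 4)) = b - 6
(3) = gcd((w - 8)*(w - 6), (w - 6)*(w + 2)) = w - 6
(4) = h - 3
(5) = gcd((t + 5/2)*(t + 5), (t - 3/2)*(t - 1)*(t + 5)) = t + 5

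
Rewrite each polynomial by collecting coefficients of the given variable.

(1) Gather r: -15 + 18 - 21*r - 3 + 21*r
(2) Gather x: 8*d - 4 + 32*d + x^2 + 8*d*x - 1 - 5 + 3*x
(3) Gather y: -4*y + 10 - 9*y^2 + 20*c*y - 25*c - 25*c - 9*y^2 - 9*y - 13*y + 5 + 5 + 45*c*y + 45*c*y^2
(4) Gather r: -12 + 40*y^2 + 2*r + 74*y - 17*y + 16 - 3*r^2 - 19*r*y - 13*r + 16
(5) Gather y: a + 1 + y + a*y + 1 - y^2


(1) = 0
(2) = 40*d + x^2 + x*(8*d + 3) - 10
(3) = -50*c + y^2*(45*c - 18) + y*(65*c - 26) + 20
(4) = -3*r^2 + r*(-19*y - 11) + 40*y^2 + 57*y + 20
(5) = a - y^2 + y*(a + 1) + 2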